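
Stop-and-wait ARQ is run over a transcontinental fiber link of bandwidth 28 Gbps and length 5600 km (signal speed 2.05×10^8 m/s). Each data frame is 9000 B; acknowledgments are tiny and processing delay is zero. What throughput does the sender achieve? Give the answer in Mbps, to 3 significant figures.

t_tx = L/R = 72000/28000000000 = 2.57143e-06 s.
t_prop = 5600000/2.05e+08 = 0.0273171 s; RTT = 0.0546341 s.
Cycle = t_tx + RTT = 0.0546367 s.
Throughput = L / cycle = 72000 / 0.0546367 = 1.32 Mbps.

1.32 Mbps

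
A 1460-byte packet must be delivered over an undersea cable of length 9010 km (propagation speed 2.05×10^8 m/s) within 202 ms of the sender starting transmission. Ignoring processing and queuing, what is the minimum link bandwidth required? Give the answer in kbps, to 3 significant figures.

L = 11680 bits.
Propagation delay = 9010000 / 2.05e+08 = 43.9512 ms.
Transmission budget = 202 − 43.9512 = 158.049 ms.
R ≥ L / t_tx = 11680 bits / 0.158049 s = 73.9 kbps.

73.9 kbps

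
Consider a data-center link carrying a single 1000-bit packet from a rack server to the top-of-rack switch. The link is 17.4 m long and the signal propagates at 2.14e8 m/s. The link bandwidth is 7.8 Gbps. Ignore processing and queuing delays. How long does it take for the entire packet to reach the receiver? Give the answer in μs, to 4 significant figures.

Transmission delay = L/R = 1000 / 7800000000 = 0.128205 μs.
Propagation delay = d/s = 17.4 m / 214000000 m/s = 0.0813084 μs.
Total = 0.2095 μs.

0.2095 μs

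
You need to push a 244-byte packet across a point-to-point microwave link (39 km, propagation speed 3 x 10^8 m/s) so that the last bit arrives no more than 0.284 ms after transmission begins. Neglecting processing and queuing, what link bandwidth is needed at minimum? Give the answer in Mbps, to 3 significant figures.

12.7 Mbps

L = 1952 bits.
Propagation delay = 39000 / 300000000 = 0.13 ms.
Transmission budget = 0.284 − 0.13 = 0.154 ms.
R ≥ L / t_tx = 1952 bits / 0.000154 s = 12.7 Mbps.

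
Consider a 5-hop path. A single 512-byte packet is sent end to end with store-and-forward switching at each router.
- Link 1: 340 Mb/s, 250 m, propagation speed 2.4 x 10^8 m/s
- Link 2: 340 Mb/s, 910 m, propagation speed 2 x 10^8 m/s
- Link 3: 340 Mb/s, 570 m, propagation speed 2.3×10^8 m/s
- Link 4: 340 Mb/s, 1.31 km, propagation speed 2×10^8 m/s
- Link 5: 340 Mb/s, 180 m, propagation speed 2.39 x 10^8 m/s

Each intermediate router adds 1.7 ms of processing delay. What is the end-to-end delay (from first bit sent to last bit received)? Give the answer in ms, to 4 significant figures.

6.876 ms

L = 512 × 8 = 4096 bits.
Transmission delay per hop = L/R = 4096/340000000 = 0.0120471 ms; 5 hops → 0.0602353 ms.
Propagation delays (d/s per hop): 0.00104167, 0.00455, 0.00247826, 0.00655, 0.000753138 ms; sum = 0.0153731 ms.
Processing at 4 router(s): 4 × 1.7 ms = 6.8 ms.
End-to-end = 6.876 ms.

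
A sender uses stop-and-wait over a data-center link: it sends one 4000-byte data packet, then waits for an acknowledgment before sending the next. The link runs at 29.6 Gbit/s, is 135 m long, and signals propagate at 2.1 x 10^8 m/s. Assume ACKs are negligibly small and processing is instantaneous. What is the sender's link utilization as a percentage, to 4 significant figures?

t_tx = L/R = 32000/29600000000 = 1.08108e-06 s.
t_prop = 135/210000000 = 6.42857e-07 s; RTT = 1.28571e-06 s.
Cycle = t_tx + RTT = 2.3668e-06 s.
Utilization = t_tx / cycle = 1.08108e-06/2.3668e-06 = 45.68 %.

45.68 %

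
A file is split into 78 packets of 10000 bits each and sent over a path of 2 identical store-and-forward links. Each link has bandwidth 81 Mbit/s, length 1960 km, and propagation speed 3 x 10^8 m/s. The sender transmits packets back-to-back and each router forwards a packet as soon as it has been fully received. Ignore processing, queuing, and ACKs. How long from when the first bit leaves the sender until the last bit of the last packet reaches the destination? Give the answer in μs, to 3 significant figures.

22800 μs

Per-hop transmission t_tx = L/R = 10000/81000000 = 123.457 μs.
Per-hop propagation t_prop = 1960000/300000000 = 6533.33 μs.
Pipeline fill: first packet needs 2·t_tx to clear all hops; remaining 77 packets each add one t_tx.
Total = (2+78-1)·t_tx + 2·t_prop = 79·123.457 + 2·6533.33 = 22800 μs.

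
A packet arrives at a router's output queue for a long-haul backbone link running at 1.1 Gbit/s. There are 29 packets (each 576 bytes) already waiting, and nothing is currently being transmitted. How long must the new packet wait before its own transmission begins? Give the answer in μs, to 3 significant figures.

121 μs

Each queued packet: L/R = 4608/1100000000 = 4.18909 μs.
29 queued → 121.484 μs.
Queuing delay = 121 μs.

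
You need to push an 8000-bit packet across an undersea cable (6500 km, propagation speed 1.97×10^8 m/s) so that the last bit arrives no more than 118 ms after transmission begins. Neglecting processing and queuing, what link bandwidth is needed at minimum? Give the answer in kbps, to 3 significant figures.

Propagation delay = 6500000 / 197000000 = 32.9949 ms.
Transmission budget = 118 − 32.9949 = 85.0051 ms.
R ≥ L / t_tx = 8000 bits / 0.0850051 s = 94.1 kbps.

94.1 kbps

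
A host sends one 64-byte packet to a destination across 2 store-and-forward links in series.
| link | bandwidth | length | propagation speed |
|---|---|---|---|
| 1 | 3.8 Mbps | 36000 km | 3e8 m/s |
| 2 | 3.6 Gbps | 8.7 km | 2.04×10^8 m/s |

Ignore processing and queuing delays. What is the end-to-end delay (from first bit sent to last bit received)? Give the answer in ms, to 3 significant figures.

L = 64 × 8 = 512 bits.
Transmission delays (L/R per hop): 0.134737, 0.000142222 ms; sum = 0.134879 ms.
Propagation delays (d/s per hop): 120, 0.0426471 ms; sum = 120.043 ms.
End-to-end = 120 ms.

120 ms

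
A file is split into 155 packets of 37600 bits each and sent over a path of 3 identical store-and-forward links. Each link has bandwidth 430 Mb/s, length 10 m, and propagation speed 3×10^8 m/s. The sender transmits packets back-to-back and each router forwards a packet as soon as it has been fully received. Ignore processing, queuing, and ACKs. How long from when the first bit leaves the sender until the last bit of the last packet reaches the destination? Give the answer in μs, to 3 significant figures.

13700 μs

Per-hop transmission t_tx = L/R = 37600/430000000 = 87.4419 μs.
Per-hop propagation t_prop = 10/300000000 = 0.0333333 μs.
Pipeline fill: first packet needs 3·t_tx to clear all hops; remaining 154 packets each add one t_tx.
Total = (3+155-1)·t_tx + 3·t_prop = 157·87.4419 + 3·0.0333333 = 13700 μs.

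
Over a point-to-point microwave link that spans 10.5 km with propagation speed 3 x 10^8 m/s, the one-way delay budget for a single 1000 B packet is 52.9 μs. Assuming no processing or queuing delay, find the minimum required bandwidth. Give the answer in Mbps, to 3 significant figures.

447 Mbps

L = 8000 bits.
Propagation delay = 10500 / 300000000 = 35 μs.
Transmission budget = 52.9 − 35 = 17.9 μs.
R ≥ L / t_tx = 8000 bits / 1.79e-05 s = 447 Mbps.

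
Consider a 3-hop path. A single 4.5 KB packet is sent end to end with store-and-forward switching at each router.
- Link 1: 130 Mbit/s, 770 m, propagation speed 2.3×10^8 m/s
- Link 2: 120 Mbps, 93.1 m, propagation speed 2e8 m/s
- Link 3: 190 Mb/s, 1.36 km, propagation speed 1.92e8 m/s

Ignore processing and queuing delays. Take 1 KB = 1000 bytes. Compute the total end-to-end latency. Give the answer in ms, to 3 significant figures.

L = 36000 bits.
Transmission delays (L/R per hop): 0.276923, 0.3, 0.189474 ms; sum = 0.766397 ms.
Propagation delays (d/s per hop): 0.00334783, 0.0004655, 0.00708333 ms; sum = 0.0108967 ms.
End-to-end = 0.777 ms.

0.777 ms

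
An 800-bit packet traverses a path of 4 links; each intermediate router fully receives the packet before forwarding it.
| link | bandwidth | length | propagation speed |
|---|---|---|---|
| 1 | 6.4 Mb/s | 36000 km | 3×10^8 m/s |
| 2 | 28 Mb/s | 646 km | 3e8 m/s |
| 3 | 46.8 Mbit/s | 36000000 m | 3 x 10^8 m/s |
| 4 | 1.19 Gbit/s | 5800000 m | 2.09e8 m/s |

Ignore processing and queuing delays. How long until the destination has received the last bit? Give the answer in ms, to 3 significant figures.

270 ms

Transmission delays (L/R per hop): 0.125, 0.0285714, 0.017094, 0.000672269 ms; sum = 0.171338 ms.
Propagation delays (d/s per hop): 120, 2.15333, 120, 27.7512 ms; sum = 269.905 ms.
End-to-end = 270 ms.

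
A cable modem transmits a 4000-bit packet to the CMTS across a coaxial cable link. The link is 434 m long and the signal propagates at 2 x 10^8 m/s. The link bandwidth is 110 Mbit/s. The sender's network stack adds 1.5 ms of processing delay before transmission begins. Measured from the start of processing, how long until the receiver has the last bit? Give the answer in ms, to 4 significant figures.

Transmission delay = L/R = 4000 / 110000000 = 0.0363636 ms.
Propagation delay = d/s = 434 m / 200000000 m/s = 0.00217 ms.
Plus processing delay 1.5 ms = 1.5 ms.
Total = 1.539 ms.

1.539 ms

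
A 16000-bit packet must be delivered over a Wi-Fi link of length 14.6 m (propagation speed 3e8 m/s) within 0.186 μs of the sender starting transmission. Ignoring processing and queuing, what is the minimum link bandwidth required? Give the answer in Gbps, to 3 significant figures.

Propagation delay = 14.6 / 300000000 = 0.0486667 μs.
Transmission budget = 0.186 − 0.0486667 = 0.137333 μs.
R ≥ L / t_tx = 16000 bits / 1.37333e-07 s = 117 Gbps.

117 Gbps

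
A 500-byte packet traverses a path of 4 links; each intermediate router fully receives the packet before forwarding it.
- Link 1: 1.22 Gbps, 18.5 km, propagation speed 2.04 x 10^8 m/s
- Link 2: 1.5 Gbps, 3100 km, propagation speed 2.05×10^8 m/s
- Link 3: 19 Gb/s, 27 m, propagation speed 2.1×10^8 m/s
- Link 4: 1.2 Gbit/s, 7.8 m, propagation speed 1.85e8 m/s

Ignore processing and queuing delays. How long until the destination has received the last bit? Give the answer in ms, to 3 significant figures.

L = 500 × 8 = 4000 bits.
Transmission delays (L/R per hop): 0.00327869, 0.00266667, 0.000210526, 0.00333333 ms; sum = 0.00948921 ms.
Propagation delays (d/s per hop): 0.0906863, 15.122, 0.000128571, 4.21622e-05 ms; sum = 15.2128 ms.
End-to-end = 15.2 ms.

15.2 ms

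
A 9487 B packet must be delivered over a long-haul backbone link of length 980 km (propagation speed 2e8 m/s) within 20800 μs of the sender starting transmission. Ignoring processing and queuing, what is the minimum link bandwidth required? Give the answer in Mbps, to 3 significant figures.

4.77 Mbps

L = 75896 bits.
Propagation delay = 980000 / 200000000 = 4900 μs.
Transmission budget = 20800 − 4900 = 15900 μs.
R ≥ L / t_tx = 75896 bits / 0.0159 s = 4.77 Mbps.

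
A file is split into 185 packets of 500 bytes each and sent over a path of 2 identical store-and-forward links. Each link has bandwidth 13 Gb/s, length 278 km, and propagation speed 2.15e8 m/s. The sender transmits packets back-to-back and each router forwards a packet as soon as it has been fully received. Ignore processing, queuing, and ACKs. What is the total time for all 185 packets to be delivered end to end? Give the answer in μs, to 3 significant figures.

2640 μs

Per-hop transmission t_tx = L/R = 4000/13000000000 = 0.307692 μs.
Per-hop propagation t_prop = 278000/215000000 = 1293.02 μs.
Pipeline fill: first packet needs 2·t_tx to clear all hops; remaining 184 packets each add one t_tx.
Total = (2+185-1)·t_tx + 2·t_prop = 186·0.307692 + 2·1293.02 = 2640 μs.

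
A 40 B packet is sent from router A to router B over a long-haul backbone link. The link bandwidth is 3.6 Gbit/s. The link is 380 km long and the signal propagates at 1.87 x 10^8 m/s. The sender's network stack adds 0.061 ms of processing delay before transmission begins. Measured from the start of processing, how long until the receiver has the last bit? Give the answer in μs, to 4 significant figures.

L = 40 × 8 = 320 bits.
Transmission delay = L/R = 320 / 3600000000 = 0.0888889 μs.
Propagation delay = d/s = 380000 m / 187000000 m/s = 2032.09 μs.
Plus processing delay 0.061 ms = 61 μs.
Total = 2093 μs.

2093 μs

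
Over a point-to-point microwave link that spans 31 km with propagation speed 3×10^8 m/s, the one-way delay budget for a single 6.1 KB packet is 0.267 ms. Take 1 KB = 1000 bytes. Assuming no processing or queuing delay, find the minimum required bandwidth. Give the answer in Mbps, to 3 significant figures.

298 Mbps

L = 48800 bits.
Propagation delay = 31000 / 300000000 = 0.103333 ms.
Transmission budget = 0.267 − 0.103333 = 0.163667 ms.
R ≥ L / t_tx = 48800 bits / 0.000163667 s = 298 Mbps.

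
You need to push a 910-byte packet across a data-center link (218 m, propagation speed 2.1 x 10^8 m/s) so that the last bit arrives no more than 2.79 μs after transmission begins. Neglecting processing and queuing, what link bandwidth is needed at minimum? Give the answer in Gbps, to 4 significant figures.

4.155 Gbps

L = 7280 bits.
Propagation delay = 218 / 210000000 = 1.0381 μs.
Transmission budget = 2.79 − 1.0381 = 1.7519 μs.
R ≥ L / t_tx = 7280 bits / 1.7519e-06 s = 4.155 Gbps.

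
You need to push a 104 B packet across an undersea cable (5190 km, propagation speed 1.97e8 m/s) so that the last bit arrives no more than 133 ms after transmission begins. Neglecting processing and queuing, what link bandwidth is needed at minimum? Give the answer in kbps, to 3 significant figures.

L = 832 bits.
Propagation delay = 5190000 / 197000000 = 26.3452 ms.
Transmission budget = 133 − 26.3452 = 106.655 ms.
R ≥ L / t_tx = 832 bits / 0.106655 s = 7.80 kbps.

7.80 kbps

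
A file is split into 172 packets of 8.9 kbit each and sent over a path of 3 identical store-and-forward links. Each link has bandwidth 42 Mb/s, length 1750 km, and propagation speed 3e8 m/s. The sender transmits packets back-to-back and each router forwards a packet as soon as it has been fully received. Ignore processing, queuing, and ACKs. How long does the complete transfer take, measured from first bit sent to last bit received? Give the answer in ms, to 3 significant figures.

Per-hop transmission t_tx = L/R = 8900/42000000 = 0.211905 ms.
Per-hop propagation t_prop = 1750000/300000000 = 5.83333 ms.
Pipeline fill: first packet needs 3·t_tx to clear all hops; remaining 171 packets each add one t_tx.
Total = (3+172-1)·t_tx + 3·t_prop = 174·0.211905 + 3·5.83333 = 54.4 ms.

54.4 ms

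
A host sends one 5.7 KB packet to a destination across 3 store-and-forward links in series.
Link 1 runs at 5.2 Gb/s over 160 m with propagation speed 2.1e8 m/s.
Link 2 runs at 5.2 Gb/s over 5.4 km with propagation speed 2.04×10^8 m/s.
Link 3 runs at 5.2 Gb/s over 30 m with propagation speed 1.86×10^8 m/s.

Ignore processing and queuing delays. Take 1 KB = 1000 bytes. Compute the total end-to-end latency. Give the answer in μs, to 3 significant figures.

53.7 μs

L = 45600 bits.
Transmission delay per hop = L/R = 45600/5200000000 = 8.76923 μs; 3 hops → 26.3077 μs.
Propagation delays (d/s per hop): 0.761905, 26.4706, 0.16129 μs; sum = 27.3938 μs.
End-to-end = 53.7 μs.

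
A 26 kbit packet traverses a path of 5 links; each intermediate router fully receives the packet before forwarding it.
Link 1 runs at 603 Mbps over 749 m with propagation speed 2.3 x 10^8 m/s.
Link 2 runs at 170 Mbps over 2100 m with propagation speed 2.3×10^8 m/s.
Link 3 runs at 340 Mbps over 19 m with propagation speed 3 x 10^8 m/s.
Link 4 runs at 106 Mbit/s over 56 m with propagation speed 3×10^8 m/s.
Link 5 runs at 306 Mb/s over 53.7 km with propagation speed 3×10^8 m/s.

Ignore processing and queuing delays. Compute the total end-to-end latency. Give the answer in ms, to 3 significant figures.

L = 26000 bits.
Transmission delays (L/R per hop): 0.0431177, 0.152941, 0.0764706, 0.245283, 0.0849673 ms; sum = 0.60278 ms.
Propagation delays (d/s per hop): 0.00325652, 0.00913043, 6.33333e-05, 0.000186667, 0.179 ms; sum = 0.191637 ms.
End-to-end = 0.794 ms.

0.794 ms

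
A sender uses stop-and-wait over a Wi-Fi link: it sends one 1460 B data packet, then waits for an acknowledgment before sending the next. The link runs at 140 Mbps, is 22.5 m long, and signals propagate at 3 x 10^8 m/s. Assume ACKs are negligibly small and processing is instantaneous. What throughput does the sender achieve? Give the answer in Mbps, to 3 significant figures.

140 Mbps

t_tx = L/R = 11680/140000000 = 8.34286e-05 s.
t_prop = 22.5/300000000 = 7.5e-08 s; RTT = 1.5e-07 s.
Cycle = t_tx + RTT = 8.35786e-05 s.
Throughput = L / cycle = 11680 / 8.35786e-05 = 140 Mbps.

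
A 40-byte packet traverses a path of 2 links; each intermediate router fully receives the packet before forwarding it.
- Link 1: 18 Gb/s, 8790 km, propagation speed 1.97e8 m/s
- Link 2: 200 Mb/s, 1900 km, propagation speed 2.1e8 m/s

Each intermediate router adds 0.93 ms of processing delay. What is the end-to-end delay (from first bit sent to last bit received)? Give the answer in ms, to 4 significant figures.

L = 40 × 8 = 320 bits.
Transmission delays (L/R per hop): 1.77778e-05, 0.0016 ms; sum = 0.00161778 ms.
Propagation delays (d/s per hop): 44.6193, 9.04762 ms; sum = 53.6669 ms.
Processing at 1 router(s): 1 × 0.93 ms = 0.93 ms.
End-to-end = 54.60 ms.

54.60 ms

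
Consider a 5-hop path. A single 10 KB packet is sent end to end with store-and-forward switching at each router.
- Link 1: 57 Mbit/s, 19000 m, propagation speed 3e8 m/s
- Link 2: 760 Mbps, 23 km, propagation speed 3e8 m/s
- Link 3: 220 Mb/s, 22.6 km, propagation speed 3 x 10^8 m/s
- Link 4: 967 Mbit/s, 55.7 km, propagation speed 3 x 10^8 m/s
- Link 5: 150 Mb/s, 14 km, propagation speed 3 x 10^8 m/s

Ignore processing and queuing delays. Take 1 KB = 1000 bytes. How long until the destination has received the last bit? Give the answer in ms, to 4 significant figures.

L = 80000 bits.
Transmission delays (L/R per hop): 1.40351, 0.105263, 0.363636, 0.0827301, 0.533333 ms; sum = 2.48847 ms.
Propagation delays (d/s per hop): 0.0633333, 0.0766667, 0.0753333, 0.185667, 0.0466667 ms; sum = 0.447667 ms.
End-to-end = 2.936 ms.

2.936 ms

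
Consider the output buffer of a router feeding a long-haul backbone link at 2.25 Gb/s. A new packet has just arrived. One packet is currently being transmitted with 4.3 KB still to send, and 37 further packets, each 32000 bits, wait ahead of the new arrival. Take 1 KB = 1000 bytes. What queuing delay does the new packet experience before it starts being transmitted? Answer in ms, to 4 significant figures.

0.5415 ms

Each queued packet: L/R = 32000/2250000000 = 0.0142222 ms.
37 queued → 0.526222 ms.
Plus remaining 34400 bits of current packet: 0.0152889 ms.
Queuing delay = 0.5415 ms.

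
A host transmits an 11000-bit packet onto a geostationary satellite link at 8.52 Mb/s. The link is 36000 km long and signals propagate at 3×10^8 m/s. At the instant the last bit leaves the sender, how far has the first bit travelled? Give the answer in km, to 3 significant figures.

t_tx = L/R = 11000/8520000 = 0.00129108 s.
Distance = s × t_tx = 300000000 × 0.00129108 = 387 km.

387 km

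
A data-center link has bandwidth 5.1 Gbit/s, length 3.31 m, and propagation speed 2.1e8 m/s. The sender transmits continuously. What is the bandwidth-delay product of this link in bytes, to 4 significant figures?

Propagation delay = 3.31 / 210000000 = 1.57619e-08 s.
BDP = R × t_prop = 5100000000 × 1.57619e-08 = 80.3857 bits.
In bytes: 80.3857/8 = 10.05 bytes.

10.05 bytes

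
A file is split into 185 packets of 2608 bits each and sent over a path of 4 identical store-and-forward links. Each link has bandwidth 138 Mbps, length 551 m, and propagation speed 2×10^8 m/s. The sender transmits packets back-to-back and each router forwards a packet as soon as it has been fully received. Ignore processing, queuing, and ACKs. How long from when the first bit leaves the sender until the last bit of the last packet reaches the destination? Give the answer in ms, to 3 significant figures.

Per-hop transmission t_tx = L/R = 2608/138000000 = 0.0188986 ms.
Per-hop propagation t_prop = 551/200000000 = 0.002755 ms.
Pipeline fill: first packet needs 4·t_tx to clear all hops; remaining 184 packets each add one t_tx.
Total = (4+185-1)·t_tx + 4·t_prop = 188·0.0188986 + 4·0.002755 = 3.56 ms.

3.56 ms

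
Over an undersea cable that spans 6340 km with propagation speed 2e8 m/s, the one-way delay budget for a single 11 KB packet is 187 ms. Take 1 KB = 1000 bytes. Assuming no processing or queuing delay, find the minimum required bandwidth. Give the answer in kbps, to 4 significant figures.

L = 88000 bits.
Propagation delay = 6340000 / 200000000 = 31.7 ms.
Transmission budget = 187 − 31.7 = 155.3 ms.
R ≥ L / t_tx = 88000 bits / 0.1553 s = 566.6 kbps.

566.6 kbps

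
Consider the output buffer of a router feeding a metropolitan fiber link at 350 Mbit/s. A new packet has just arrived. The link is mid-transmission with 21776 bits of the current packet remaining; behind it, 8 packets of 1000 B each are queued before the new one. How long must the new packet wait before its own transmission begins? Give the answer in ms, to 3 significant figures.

0.245 ms

Each queued packet: L/R = 8000/350000000 = 0.0228571 ms.
8 queued → 0.182857 ms.
Plus remaining 21776 bits of current packet: 0.0622171 ms.
Queuing delay = 0.245 ms.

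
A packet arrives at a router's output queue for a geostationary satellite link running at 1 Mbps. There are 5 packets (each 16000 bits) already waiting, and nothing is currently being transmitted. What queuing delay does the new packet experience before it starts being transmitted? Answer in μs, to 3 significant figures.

80000 μs

Each queued packet: L/R = 16000/1000000 = 16000 μs.
5 queued → 80000 μs.
Queuing delay = 80000 μs.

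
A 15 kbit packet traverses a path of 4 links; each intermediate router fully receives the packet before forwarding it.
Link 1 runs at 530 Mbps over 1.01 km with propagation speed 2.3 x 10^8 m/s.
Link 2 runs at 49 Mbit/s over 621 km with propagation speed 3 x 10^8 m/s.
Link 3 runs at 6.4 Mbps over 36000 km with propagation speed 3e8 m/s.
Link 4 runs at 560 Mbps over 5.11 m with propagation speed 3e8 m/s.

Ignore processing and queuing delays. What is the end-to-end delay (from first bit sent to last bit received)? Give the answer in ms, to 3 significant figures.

L = 15000 bits.
Transmission delays (L/R per hop): 0.0283019, 0.306122, 2.34375, 0.0267857 ms; sum = 2.70496 ms.
Propagation delays (d/s per hop): 0.0043913, 2.07, 120, 1.70333e-05 ms; sum = 122.074 ms.
End-to-end = 125 ms.

125 ms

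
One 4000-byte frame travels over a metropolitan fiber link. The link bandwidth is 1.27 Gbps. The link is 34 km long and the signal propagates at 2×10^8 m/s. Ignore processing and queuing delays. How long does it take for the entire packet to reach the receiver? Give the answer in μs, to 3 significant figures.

195 μs

L = 4000 × 8 = 32000 bits.
Transmission delay = L/R = 32000 / 1270000000 = 25.1969 μs.
Propagation delay = d/s = 34000 m / 200000000 m/s = 170 μs.
Total = 195 μs.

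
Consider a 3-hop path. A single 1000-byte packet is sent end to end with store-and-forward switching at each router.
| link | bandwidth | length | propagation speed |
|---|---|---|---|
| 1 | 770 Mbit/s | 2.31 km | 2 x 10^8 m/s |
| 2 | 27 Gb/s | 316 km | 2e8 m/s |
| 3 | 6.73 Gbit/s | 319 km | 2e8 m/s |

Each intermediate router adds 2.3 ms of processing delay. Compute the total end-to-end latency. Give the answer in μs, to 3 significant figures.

7800 μs

L = 1000 × 8 = 8000 bits.
Transmission delays (L/R per hop): 10.3896, 0.296296, 1.18871 μs; sum = 11.8746 μs.
Propagation delays (d/s per hop): 11.55, 1580, 1595 μs; sum = 3186.55 μs.
Processing at 2 router(s): 2 × 2.3 ms = 4600 μs.
End-to-end = 7800 μs.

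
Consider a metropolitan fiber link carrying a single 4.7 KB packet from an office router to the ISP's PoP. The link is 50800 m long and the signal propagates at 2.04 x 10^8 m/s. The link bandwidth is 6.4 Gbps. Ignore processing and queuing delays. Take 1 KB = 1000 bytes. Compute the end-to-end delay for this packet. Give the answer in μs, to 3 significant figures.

L = 37600 bits.
Transmission delay = L/R = 37600 / 6400000000 = 5.875 μs.
Propagation delay = d/s = 50800 m / 204000000 m/s = 249.02 μs.
Total = 255 μs.

255 μs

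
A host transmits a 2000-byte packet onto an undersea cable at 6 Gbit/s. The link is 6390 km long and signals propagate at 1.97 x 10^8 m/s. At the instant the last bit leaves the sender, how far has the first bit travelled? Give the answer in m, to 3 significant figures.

t_tx = L/R = 16000/6000000000 = 2.66667e-06 s.
Distance = s × t_tx = 197000000 × 2.66667e-06 = 525 m.

525 m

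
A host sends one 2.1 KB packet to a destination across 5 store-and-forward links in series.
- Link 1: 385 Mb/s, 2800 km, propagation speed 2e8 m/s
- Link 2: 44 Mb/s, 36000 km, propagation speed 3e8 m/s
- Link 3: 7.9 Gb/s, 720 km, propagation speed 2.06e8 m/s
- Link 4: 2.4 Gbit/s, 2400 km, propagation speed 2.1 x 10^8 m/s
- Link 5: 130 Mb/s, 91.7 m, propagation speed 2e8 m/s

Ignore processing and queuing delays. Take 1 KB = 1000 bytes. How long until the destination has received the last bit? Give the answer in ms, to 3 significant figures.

L = 16800 bits.
Transmission delays (L/R per hop): 0.0436364, 0.381818, 0.00212658, 0.007, 0.129231 ms; sum = 0.563812 ms.
Propagation delays (d/s per hop): 14, 120, 3.49515, 11.4286, 0.0004585 ms; sum = 148.924 ms.
End-to-end = 149 ms.

149 ms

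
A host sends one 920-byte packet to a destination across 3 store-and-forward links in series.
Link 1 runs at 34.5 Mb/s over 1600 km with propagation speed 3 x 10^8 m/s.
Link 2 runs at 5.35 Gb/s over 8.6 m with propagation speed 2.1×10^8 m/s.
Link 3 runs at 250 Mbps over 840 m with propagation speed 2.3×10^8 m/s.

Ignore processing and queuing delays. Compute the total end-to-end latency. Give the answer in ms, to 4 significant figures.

L = 920 × 8 = 7360 bits.
Transmission delays (L/R per hop): 0.213333, 0.0013757, 0.02944 ms; sum = 0.244149 ms.
Propagation delays (d/s per hop): 5.33333, 4.09524e-05, 0.00365217 ms; sum = 5.33703 ms.
End-to-end = 5.581 ms.

5.581 ms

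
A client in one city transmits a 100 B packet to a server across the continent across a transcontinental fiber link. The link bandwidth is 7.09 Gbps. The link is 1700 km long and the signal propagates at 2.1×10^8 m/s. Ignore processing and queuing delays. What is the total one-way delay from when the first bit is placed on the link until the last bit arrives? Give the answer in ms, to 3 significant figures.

L = 100 × 8 = 800 bits.
Transmission delay = L/R = 800 / 7090000000 = 0.000112835 ms.
Propagation delay = d/s = 1700000 m / 210000000 m/s = 8.09524 ms.
Total = 8.10 ms.

8.10 ms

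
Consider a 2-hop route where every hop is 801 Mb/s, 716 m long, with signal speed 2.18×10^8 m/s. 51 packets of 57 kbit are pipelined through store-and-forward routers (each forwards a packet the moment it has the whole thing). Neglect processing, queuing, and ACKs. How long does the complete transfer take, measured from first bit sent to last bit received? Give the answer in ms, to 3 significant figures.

3.71 ms

Per-hop transmission t_tx = L/R = 57000/801000000 = 0.071161 ms.
Per-hop propagation t_prop = 716/2.18e+08 = 0.0032844 ms.
Pipeline fill: first packet needs 2·t_tx to clear all hops; remaining 50 packets each add one t_tx.
Total = (2+51-1)·t_tx + 2·t_prop = 52·0.071161 + 2·0.0032844 = 3.71 ms.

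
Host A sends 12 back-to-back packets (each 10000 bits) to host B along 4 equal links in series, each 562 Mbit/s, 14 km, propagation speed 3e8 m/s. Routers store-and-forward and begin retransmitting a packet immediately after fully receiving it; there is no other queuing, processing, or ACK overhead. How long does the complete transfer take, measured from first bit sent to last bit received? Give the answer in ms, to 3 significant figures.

0.454 ms

Per-hop transmission t_tx = L/R = 10000/562000000 = 0.0177936 ms.
Per-hop propagation t_prop = 14000/300000000 = 0.0466667 ms.
Pipeline fill: first packet needs 4·t_tx to clear all hops; remaining 11 packets each add one t_tx.
Total = (4+12-1)·t_tx + 4·t_prop = 15·0.0177936 + 4·0.0466667 = 0.454 ms.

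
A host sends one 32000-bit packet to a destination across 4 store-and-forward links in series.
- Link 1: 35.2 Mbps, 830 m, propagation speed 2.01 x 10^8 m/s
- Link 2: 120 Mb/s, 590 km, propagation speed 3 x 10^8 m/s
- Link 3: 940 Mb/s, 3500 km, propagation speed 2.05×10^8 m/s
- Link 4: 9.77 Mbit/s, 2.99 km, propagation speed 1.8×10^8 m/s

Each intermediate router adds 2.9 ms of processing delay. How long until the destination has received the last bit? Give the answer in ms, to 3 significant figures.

32.2 ms

Transmission delays (L/R per hop): 0.909091, 0.266667, 0.0340426, 3.27533 ms; sum = 4.48513 ms.
Propagation delays (d/s per hop): 0.00412935, 1.96667, 17.0732, 0.0166111 ms; sum = 19.0606 ms.
Processing at 3 router(s): 3 × 2.9 ms = 8.7 ms.
End-to-end = 32.2 ms.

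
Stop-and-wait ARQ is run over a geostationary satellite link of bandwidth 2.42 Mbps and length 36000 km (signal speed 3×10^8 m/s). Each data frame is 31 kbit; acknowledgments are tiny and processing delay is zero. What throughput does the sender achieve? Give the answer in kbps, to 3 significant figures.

t_tx = L/R = 31000/2420000 = 0.0128099 s.
t_prop = 36000000/300000000 = 0.12 s; RTT = 0.24 s.
Cycle = t_tx + RTT = 0.25281 s.
Throughput = L / cycle = 31000 / 0.25281 = 123 kbps.

123 kbps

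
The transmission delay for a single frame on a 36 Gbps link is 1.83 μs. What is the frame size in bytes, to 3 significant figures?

8240 bytes

L = R × t_tx = 36000000000 b/s × 1.83e-06 s = 65880 bits.
In bytes: 65880 / 8 = 8240 bytes.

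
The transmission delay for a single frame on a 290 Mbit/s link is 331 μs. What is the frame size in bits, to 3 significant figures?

L = R × t_tx = 290000000 b/s × 0.000331 s = 95990 bits.

96000 bits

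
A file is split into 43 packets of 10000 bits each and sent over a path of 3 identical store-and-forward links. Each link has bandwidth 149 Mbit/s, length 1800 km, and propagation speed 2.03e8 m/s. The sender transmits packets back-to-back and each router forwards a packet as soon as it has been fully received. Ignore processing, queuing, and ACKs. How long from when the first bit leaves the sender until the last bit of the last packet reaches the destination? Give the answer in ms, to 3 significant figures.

29.6 ms

Per-hop transmission t_tx = L/R = 10000/149000000 = 0.0671141 ms.
Per-hop propagation t_prop = 1800000/2.03e+08 = 8.867 ms.
Pipeline fill: first packet needs 3·t_tx to clear all hops; remaining 42 packets each add one t_tx.
Total = (3+43-1)·t_tx + 3·t_prop = 45·0.0671141 + 3·8.867 = 29.6 ms.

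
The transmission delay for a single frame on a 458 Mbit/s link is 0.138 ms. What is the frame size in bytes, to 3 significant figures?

7900 bytes

L = R × t_tx = 458000000 b/s × 0.000138 s = 63204 bits.
In bytes: 63204 / 8 = 7900 bytes.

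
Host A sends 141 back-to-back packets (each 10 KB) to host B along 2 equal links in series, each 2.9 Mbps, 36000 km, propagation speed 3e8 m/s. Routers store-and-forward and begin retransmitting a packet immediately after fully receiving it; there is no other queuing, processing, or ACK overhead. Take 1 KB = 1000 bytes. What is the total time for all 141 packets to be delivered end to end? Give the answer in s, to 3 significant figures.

Per-hop transmission t_tx = L/R = 80000/2900000 = 0.0275862 s.
Per-hop propagation t_prop = 36000000/300000000 = 0.12 s.
Pipeline fill: first packet needs 2·t_tx to clear all hops; remaining 140 packets each add one t_tx.
Total = (2+141-1)·t_tx + 2·t_prop = 142·0.0275862 + 2·0.12 = 4.16 s.

4.16 s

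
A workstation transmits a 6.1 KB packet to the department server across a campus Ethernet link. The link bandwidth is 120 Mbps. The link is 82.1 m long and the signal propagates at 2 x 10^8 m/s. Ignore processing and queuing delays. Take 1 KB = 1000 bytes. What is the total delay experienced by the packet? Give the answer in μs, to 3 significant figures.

407 μs

L = 48800 bits.
Transmission delay = L/R = 48800 / 120000000 = 406.667 μs.
Propagation delay = d/s = 82.1 m / 200000000 m/s = 0.4105 μs.
Total = 407 μs.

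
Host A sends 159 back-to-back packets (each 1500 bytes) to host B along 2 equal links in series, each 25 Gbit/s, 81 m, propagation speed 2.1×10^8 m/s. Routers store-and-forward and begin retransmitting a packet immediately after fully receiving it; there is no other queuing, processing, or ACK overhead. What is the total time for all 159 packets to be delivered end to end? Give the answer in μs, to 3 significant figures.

77.6 μs

Per-hop transmission t_tx = L/R = 12000/25000000000 = 0.48 μs.
Per-hop propagation t_prop = 81/210000000 = 0.385714 μs.
Pipeline fill: first packet needs 2·t_tx to clear all hops; remaining 158 packets each add one t_tx.
Total = (2+159-1)·t_tx + 2·t_prop = 160·0.48 + 2·0.385714 = 77.6 μs.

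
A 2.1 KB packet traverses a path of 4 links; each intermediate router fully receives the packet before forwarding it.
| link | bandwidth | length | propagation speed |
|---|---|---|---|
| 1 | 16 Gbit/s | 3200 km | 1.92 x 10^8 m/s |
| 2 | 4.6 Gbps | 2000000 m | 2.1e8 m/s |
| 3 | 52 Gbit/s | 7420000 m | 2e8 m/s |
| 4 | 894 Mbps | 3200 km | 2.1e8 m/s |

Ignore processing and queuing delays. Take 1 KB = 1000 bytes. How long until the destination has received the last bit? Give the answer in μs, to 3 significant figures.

L = 16800 bits.
Transmission delays (L/R per hop): 1.05, 3.65217, 0.323077, 18.7919 μs; sum = 23.8172 μs.
Propagation delays (d/s per hop): 16666.7, 9523.81, 37100, 15238.1 μs; sum = 78528.6 μs.
End-to-end = 78600 μs.

78600 μs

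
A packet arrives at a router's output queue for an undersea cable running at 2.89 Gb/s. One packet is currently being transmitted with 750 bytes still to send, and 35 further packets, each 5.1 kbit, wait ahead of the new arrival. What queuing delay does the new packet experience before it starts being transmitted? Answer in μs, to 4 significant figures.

63.84 μs

Each queued packet: L/R = 5100/2890000000 = 1.76471 μs.
35 queued → 61.7647 μs.
Plus remaining 6000 bits of current packet: 2.07612 μs.
Queuing delay = 63.84 μs.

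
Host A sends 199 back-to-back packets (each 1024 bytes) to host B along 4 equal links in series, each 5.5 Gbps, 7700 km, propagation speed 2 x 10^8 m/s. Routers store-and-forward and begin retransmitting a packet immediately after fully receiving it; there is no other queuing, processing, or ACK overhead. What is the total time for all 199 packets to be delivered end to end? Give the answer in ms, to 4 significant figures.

154.3 ms

Per-hop transmission t_tx = L/R = 8192/5500000000 = 0.00148945 ms.
Per-hop propagation t_prop = 7700000/200000000 = 38.5 ms.
Pipeline fill: first packet needs 4·t_tx to clear all hops; remaining 198 packets each add one t_tx.
Total = (4+199-1)·t_tx + 4·t_prop = 202·0.00148945 + 4·38.5 = 154.3 ms.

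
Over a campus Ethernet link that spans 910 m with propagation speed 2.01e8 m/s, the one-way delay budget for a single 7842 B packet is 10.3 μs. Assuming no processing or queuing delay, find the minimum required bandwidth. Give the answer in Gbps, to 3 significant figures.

10.9 Gbps

L = 62736 bits.
Propagation delay = 910 / 2.01e+08 = 4.52736 μs.
Transmission budget = 10.3 − 4.52736 = 5.77264 μs.
R ≥ L / t_tx = 62736 bits / 5.77264e-06 s = 10.9 Gbps.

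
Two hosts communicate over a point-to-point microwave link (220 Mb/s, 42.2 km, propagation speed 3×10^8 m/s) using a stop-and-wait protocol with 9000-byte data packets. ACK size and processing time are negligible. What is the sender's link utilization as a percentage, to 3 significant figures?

t_tx = L/R = 72000/220000000 = 0.000327273 s.
t_prop = 42200/300000000 = 0.000140667 s; RTT = 0.000281333 s.
Cycle = t_tx + RTT = 0.000608606 s.
Utilization = t_tx / cycle = 0.000327273/0.000608606 = 53.8 %.

53.8 %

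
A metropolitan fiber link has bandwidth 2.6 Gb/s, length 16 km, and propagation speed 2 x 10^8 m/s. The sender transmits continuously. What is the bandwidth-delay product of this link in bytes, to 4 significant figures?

Propagation delay = 16000 / 200000000 = 8e-05 s.
BDP = R × t_prop = 2600000000 × 8e-05 = 208000 bits.
In bytes: 208000/8 = 26000 bytes.

26000 bytes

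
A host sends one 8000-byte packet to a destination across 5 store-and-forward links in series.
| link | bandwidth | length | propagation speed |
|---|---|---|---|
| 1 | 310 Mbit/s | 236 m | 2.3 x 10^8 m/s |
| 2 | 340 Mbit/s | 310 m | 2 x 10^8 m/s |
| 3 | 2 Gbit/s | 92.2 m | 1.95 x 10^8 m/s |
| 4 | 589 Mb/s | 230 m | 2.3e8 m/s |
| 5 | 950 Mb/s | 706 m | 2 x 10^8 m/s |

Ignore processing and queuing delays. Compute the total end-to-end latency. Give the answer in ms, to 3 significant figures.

L = 8000 × 8 = 64000 bits.
Transmission delays (L/R per hop): 0.206452, 0.188235, 0.032, 0.108659, 0.0673684 ms; sum = 0.602714 ms.
Propagation delays (d/s per hop): 0.00102609, 0.00155, 0.000472821, 0.001, 0.00353 ms; sum = 0.00757891 ms.
End-to-end = 0.610 ms.

0.610 ms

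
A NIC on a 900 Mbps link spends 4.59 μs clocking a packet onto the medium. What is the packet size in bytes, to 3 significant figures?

516 bytes

L = R × t_tx = 900000000 b/s × 4.59e-06 s = 4131 bits.
In bytes: 4131 / 8 = 516 bytes.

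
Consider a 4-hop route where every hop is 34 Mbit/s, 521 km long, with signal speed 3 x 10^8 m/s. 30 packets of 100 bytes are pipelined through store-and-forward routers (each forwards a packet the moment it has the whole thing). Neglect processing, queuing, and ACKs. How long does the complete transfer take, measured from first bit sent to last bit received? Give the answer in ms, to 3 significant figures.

7.72 ms

Per-hop transmission t_tx = L/R = 800/34000000 = 0.0235294 ms.
Per-hop propagation t_prop = 521000/300000000 = 1.73667 ms.
Pipeline fill: first packet needs 4·t_tx to clear all hops; remaining 29 packets each add one t_tx.
Total = (4+30-1)·t_tx + 4·t_prop = 33·0.0235294 + 4·1.73667 = 7.72 ms.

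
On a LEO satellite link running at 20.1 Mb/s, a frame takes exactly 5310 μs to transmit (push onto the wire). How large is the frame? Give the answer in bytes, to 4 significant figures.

L = R × t_tx = 20100000 b/s × 0.00531 s = 106731 bits.
In bytes: 106731 / 8 = 13340 bytes.

13340 bytes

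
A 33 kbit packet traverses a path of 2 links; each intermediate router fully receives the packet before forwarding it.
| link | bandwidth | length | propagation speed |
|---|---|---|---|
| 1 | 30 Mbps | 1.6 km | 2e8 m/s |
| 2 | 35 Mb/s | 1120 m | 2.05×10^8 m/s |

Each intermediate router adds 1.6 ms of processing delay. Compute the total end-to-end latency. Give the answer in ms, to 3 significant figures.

3.66 ms

L = 33000 bits.
Transmission delays (L/R per hop): 1.1, 0.942857 ms; sum = 2.04286 ms.
Propagation delays (d/s per hop): 0.008, 0.00546341 ms; sum = 0.0134634 ms.
Processing at 1 router(s): 1 × 1.6 ms = 1.6 ms.
End-to-end = 3.66 ms.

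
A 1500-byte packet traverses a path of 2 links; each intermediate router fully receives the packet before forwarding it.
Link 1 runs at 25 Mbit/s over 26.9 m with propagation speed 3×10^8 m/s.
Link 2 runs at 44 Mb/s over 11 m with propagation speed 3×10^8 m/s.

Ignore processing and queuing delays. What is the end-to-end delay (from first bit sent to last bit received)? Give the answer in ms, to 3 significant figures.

L = 1500 × 8 = 12000 bits.
Transmission delays (L/R per hop): 0.48, 0.272727 ms; sum = 0.752727 ms.
Propagation delays (d/s per hop): 8.96667e-05, 3.66667e-05 ms; sum = 0.000126333 ms.
End-to-end = 0.753 ms.

0.753 ms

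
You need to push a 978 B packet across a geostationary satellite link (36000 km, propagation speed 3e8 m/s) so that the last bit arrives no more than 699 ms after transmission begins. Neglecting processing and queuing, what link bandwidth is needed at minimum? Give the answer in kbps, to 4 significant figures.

L = 7824 bits.
Propagation delay = 36000000 / 300000000 = 120 ms.
Transmission budget = 699 − 120 = 579 ms.
R ≥ L / t_tx = 7824 bits / 0.579 s = 13.51 kbps.

13.51 kbps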